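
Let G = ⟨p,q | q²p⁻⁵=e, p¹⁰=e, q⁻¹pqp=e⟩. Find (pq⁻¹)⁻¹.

The order of (pq⁻¹) is 4 (smallest k with (pq⁻¹)ᵏ = e), so (pq⁻¹)⁻¹ = (pq⁻¹)³ = pq.
Check: (pq⁻¹) · (pq) → (pq⁻¹) · p = q⁻¹;   (q⁻¹) · q = e, giving e as required.

Answer: pq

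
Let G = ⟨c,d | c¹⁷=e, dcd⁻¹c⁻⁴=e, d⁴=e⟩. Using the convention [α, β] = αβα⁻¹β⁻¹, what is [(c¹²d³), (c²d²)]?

[(c¹²d³), (c²d²)] = (c¹²d³)·(c²d²)·(c¹²d³)⁻¹·(c²d²)⁻¹.
  (c¹²d³) · (c²d²) = c⁴d
  (c⁴d) · (c³d) = c¹⁶d²
  (c¹⁶d²) · (c²d²) = c¹⁴

Answer: c¹⁴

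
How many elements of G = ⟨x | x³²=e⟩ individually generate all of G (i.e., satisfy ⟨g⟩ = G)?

G is cyclic of order 32. An element generates G iff its order is 32, and a cyclic group of order 32 has exactly φ(32) = 16 such elements.

Answer: 16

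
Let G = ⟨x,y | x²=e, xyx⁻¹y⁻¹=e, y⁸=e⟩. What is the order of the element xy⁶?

Compute successive powers until reaching e:
  (xy⁶)¹ = xy⁶, (xy⁶)² = y⁴, (xy⁶)³ = xy², (xy⁶)⁴ = e.
The smallest positive k with (xy⁶)ᵏ = e is 4.

Answer: 4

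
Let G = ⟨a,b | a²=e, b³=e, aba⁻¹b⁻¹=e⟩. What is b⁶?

Compute successive powers of b, reducing at each step:
  b²: b · b = b²
  b³: (b²) · b = e
  b⁴: e · b = b
  b⁵: b · b = b²
  b⁶: (b²) · b = e

Answer: e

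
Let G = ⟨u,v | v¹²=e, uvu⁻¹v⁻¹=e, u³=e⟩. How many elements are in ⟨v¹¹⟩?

|⟨v¹¹⟩| equals the order of v¹¹. Compute successive powers until reaching e:
  (v¹¹)¹ = v¹¹, (v¹¹)² = v¹⁰, (v¹¹)³ = v⁹, (v¹¹)⁴ = v⁸, (v¹¹)⁵ = v⁷, (v¹¹)⁶ = v⁶, (v¹¹)⁷ = v⁵, (v¹¹)⁸ = v⁴, (v¹¹)⁹ = v³, (v¹¹)¹⁰ = v², (v¹¹)¹¹ = v, (v¹¹)¹² = e.
The smallest positive k with (v¹¹)ᵏ = e is 12, so |⟨v¹¹⟩| = 12.

Answer: 12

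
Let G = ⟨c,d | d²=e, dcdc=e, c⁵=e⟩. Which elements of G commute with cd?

⟨cd⟩ ⊆ C_G(cd) since powers of cd commute with cd; so |C_G(cd)| ≥ |⟨cd⟩| = 2.
By orbit–stabilizer, |C_G(cd)| = |G| / |conj. class of cd| = 10 / 5 = 2.
The 2 elements commuting with cd are {e, cd}.

Answer: {e, cd}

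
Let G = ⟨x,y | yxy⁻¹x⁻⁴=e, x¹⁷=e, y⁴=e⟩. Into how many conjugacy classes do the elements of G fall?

The conjugacy classes (representative and size) are:
  [e] (size 1), [x⁴] (size 4), [x²] (size 4), [x⁵] (size 4), [x¹¹] (size 4), [x⁷y] (size 17), [x³y²] (size 17), [x⁹y³] (size 17).
Class equation: 1 + 4 + 4 + 4 + 4 + 17 + 17 + 17 = 68 = |G|. So G has 8 conjugacy classes.

Answer: 8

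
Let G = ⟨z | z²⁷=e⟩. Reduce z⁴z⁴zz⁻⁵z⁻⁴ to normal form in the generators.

Multiply left to right, reducing at each step:
  (z⁴) · z⁴ = z⁸
  (z⁸) · z = z⁹
  (z⁹) · z⁻⁵ = z⁴
  (z⁴) · z⁻⁴ = e

Answer: e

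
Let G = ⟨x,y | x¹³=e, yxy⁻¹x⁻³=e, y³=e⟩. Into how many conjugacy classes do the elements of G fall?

The conjugacy classes (representative and size) are:
  [e] (size 1), [x] (size 3), [x⁵] (size 3), [x¹⁰] (size 3), [x⁸] (size 3), [x¹⁰y] (size 13), [x⁷y²] (size 13).
Class equation: 1 + 3 + 3 + 3 + 3 + 13 + 13 = 39 = |G|. So G has 7 conjugacy classes.

Answer: 7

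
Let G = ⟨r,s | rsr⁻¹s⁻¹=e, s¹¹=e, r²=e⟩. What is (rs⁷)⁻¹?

The order of (rs⁷) is 22 (smallest k with (rs⁷)ᵏ = e), so (rs⁷)⁻¹ = (rs⁷)²¹ = rs⁴.
Check: (rs⁷) · (rs⁴) → (rs⁷) · r = s⁷;   (s⁷) · s⁴ = e, giving e as required.

Answer: rs⁴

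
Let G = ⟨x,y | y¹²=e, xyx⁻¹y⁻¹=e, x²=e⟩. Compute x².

Compute successive powers of x, reducing at each step:
  x²: x · x = e

Answer: e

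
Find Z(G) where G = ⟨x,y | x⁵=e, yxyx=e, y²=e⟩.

An element z ∈ Z(G) iff z commutes with every generator.
For example e is central: e·x = x = x·e; e·y = y = y·e.
Whereas x ∉ Z(G) since x·y = xy ≠ x⁴y = y·x.
Checking each of the 10 elements this way gives Z(G) = {e}, of order 1.

Answer: {e}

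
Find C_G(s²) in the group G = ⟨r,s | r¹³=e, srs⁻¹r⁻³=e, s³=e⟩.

⟨s²⟩ ⊆ C_G(s²) since powers of s² commute with s²; so |C_G(s²)| ≥ |⟨s²⟩| = 3.
By orbit–stabilizer, |C_G(s²)| = |G| / |conj. class of s²| = 39 / 13 = 3.
The 3 elements commuting with s² are {e, s, s²}.

Answer: {e, s, s²}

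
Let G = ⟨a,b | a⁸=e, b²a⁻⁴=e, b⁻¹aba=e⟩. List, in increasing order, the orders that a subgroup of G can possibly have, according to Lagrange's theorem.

|G| = 16 = 2⁴. By Lagrange's theorem the order of any subgroup divides 16; the divisors of 16 are 1, 2, 4, 8, 16.

Answer: 1, 2, 4, 8, 16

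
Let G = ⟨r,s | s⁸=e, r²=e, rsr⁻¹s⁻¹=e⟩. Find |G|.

Enumerate words in the generators, reducing via the relations: the distinct elements are
  {e, r, s, rs, s², s³, s⁴, s⁵, s⁶, s⁷, rs², rs³, rs⁴, rs⁵, rs⁶, rs⁷}.
No further products give new elements, so |G| = 16.

Answer: 16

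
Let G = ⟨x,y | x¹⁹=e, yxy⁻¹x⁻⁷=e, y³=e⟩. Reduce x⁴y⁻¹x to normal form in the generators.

Multiply left to right, reducing at each step:
  (x⁴) · y⁻¹ = x⁴y²
  (x⁴y²) · x = x¹⁵y²

Answer: x¹⁵y²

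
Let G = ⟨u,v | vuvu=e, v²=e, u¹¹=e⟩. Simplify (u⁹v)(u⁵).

Compute (u⁹v) · (u⁵) by multiplying left to right and reducing via the relations at each step:
  (u⁹v) · u⁵ = u⁴v

Answer: u⁴v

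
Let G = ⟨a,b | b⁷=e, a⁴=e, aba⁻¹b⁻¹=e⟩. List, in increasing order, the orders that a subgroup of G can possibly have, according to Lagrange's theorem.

|G| = 28 = 2² · 7. By Lagrange's theorem the order of any subgroup divides 28; the divisors of 28 are 1, 2, 4, 7, 14, 28.

Answer: 1, 2, 4, 7, 14, 28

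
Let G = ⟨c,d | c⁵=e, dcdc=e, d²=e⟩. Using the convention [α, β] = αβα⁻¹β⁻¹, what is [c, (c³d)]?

[c, (c³d)] = c·(c³d)·c⁻¹·(c³d)⁻¹.
  c · (c³d) = c⁴d
  (c⁴d) · (c⁴) = d
  d · (c³d) = c²

Answer: c²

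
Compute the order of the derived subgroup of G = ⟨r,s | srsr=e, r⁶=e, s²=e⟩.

G' = [G, G] is generated by all commutators. The generator-pair commutators are: [r, s] = r².
The subgroup they normally generate is {e, r², r⁴}, of order 3.
Check: |G/G'| = 12/3 = 4 is the order of the abelianisation.

Answer: 3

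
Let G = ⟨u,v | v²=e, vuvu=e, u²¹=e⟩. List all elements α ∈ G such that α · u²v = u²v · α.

⟨u²v⟩ ⊆ C_G(u²v) since powers of u²v commute with u²v; so |C_G(u²v)| ≥ |⟨u²v⟩| = 2.
By orbit–stabilizer, |C_G(u²v)| = |G| / |conj. class of u²v| = 42 / 21 = 2.
The 2 elements commuting with u²v are {e, u²v}.

Answer: {e, u²v}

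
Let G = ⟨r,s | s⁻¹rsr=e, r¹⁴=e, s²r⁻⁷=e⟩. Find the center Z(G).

An element z ∈ Z(G) iff z commutes with every generator.
For example r⁷ is central: (r⁷)·r = r⁸ = r·(r⁷); (r⁷)·s = s⁻¹ = s·(r⁷).
Whereas r ∉ Z(G) since r·s = rs ≠ r⁶s⁻¹ = s·r.
Checking each of the 28 elements this way gives Z(G) = {e, r⁷}, of order 2.

Answer: {e, r⁷}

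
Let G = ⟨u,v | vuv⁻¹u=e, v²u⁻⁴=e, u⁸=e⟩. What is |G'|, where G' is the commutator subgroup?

G' = [G, G] is generated by all commutators. The generator-pair commutators are: [u, v] = u².
The subgroup they normally generate is {e, u², u⁴, u⁶}, of order 4.
Check: |G/G'| = 16/4 = 4 is the order of the abelianisation.

Answer: 4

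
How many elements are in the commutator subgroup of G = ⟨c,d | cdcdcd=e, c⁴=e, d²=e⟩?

G' = [G, G] is generated by all commutators. The generator-pair commutators are: [c, d] = c²dc.
The subgroup they normally generate is {e, c², cd, dc³, c²dc, c³d, c²dc³, dc, cdc², dc²d, c²dc²d, c³dc²}, of order 12.
Check: |G/G'| = 24/12 = 2 is the order of the abelianisation.

Answer: 12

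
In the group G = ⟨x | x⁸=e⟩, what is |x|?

Compute successive powers until reaching e:
  x¹ = x, x² = x², x³ = x³, x⁴ = x⁴, x⁵ = x⁵, x⁶ = x⁶, x⁷ = x⁷, x⁸ = e.
The smallest positive k with xᵏ = e is 8.

Answer: 8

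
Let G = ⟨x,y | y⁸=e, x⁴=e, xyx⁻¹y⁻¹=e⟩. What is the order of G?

Enumerate words in the generators, reducing via the relations: the distinct elements are
  {e, x, y, xy, x², x³, y², y³, y⁴, y⁵, y⁶, y⁷, xy², xy³, xy⁴, xy⁵, xy⁶, xy⁷, x²y, x³y, x²y², x²y³, x²y⁴, x²y⁵, x²y⁶, x²y⁷, x³y², x³y³, x³y⁴, x³y⁵, x³y⁶, x³y⁷}.
No further products give new elements, so |G| = 32.

Answer: 32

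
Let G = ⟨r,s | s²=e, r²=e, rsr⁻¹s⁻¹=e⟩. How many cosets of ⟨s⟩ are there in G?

First find ord(s) by computing successive powers:
  s¹ = s, s² = e.
So |⟨s⟩| = ord(s) = 2. With |G| = 4, by Lagrange [G : ⟨s⟩] = 4/2 = 2.

Answer: 2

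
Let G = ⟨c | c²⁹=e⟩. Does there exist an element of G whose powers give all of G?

|G| = 29. The element c has order 29 (its powers give 29 distinct elements), so ⟨c⟩ = G and G is cyclic.

Answer: Yes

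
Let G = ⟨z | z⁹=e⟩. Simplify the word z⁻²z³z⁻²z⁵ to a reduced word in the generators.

Multiply left to right, reducing at each step:
  (z⁷) · z³ = z
  z · z⁻² = z⁸
  (z⁸) · z⁵ = z⁴

Answer: z⁴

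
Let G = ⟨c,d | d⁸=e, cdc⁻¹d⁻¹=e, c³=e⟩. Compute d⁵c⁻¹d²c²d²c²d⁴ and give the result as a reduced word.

Multiply left to right, reducing at each step:
  (d⁵) · c⁻¹ = c²d⁵
  (c²d⁵) · d² = c²d⁷
  (c²d⁷) · c² = cd⁷
  (cd⁷) · d² = cd
  (cd) · c² = d
  d · d⁴ = d⁵

Answer: d⁵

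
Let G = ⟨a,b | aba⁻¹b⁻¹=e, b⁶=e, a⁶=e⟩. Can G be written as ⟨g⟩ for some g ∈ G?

|G| = 36, but the maximum element order in G is 6 < 36. No single element generates all of G, so G is not cyclic.

Answer: No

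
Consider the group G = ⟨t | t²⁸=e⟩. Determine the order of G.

G is generated by a single element, so G is cyclic. The relator gives t²⁸ = e and no smaller power is forced to be e, so the 28 powers {e, t, t², t³, t⁴, t⁵, t⁶, t⁷, t⁸, t⁹, t²², t²³, t²¹, t²⁰, t²⁴, t²⁵, t²⁶, t²⁷, t¹², t¹³, t¹¹, t¹⁰, t¹⁴, t¹⁵, t¹⁶, t¹⁷, t¹⁸, t¹⁹} are distinct. Hence |G| = 28.

Answer: 28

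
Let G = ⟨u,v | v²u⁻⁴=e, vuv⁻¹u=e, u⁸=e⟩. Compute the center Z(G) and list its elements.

An element z ∈ Z(G) iff z commutes with every generator.
For example u⁴ is central: (u⁴)·u = u⁵ = u·(u⁴); (u⁴)·v = v⁻¹ = v·(u⁴).
Whereas u ∉ Z(G) since u·v = uv ≠ u³v⁻¹ = v·u.
Checking each of the 16 elements this way gives Z(G) = {e, u⁴}, of order 2.

Answer: {e, u⁴}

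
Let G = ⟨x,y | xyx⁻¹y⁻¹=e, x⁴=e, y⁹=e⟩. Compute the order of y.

Compute successive powers until reaching e:
  y¹ = y, y² = y², y³ = y³, y⁴ = y⁴, y⁵ = y⁵, y⁶ = y⁶, y⁷ = y⁷, y⁸ = y⁸, y⁹ = e.
The smallest positive k with yᵏ = e is 9.

Answer: 9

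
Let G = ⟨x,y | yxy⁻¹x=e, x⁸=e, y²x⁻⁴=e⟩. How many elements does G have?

Enumerate words in the generators, reducing via the relations: the distinct elements are
  {e, x, y, xy, x², x³, x⁴, x⁵, x⁶, x⁷, x²y, x³y, y⁻¹, xy⁻¹, x²y⁻¹, x³y⁻¹}.
No further products give new elements, so |G| = 16.

Answer: 16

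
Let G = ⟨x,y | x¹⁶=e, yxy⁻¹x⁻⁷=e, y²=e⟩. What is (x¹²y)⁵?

Compute successive powers of (x¹²y), reducing at each step:
  (x¹²y)²: (x¹²y) · x¹² = y;   y · y = e
  (x¹²y)³: e · x¹² = x¹²;   (x¹²) · y = x¹²y
  (x¹²y)⁴: (x¹²y) · x¹² = y;   y · y = e
  (x¹²y)⁵: e · x¹² = x¹²;   (x¹²) · y = x¹²y

Answer: x¹²y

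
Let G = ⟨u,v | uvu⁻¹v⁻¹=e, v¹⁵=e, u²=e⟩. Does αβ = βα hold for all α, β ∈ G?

Each pair of generators commutes: u·v = uv = v·u. Since the generators pairwise commute, every element of G commutes with every other, so G is abelian.

Answer: Yes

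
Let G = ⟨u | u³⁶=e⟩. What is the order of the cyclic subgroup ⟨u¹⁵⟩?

|⟨u¹⁵⟩| equals the order of u¹⁵. Compute successive powers until reaching e:
  (u¹⁵)¹ = u¹⁵, (u¹⁵)² = u³⁰, (u¹⁵)³ = u⁹, (u¹⁵)⁴ = u²⁴, (u¹⁵)⁵ = u³, (u¹⁵)⁶ = u¹⁸, (u¹⁵)⁷ = u³³, (u¹⁵)⁸ = u¹², (u¹⁵)⁹ = u²⁷, (u¹⁵)¹⁰ = u⁶, (u¹⁵)¹¹ = u²¹, (u¹⁵)¹² = e.
The smallest positive k with (u¹⁵)ᵏ = e is 12, so |⟨u¹⁵⟩| = 12.

Answer: 12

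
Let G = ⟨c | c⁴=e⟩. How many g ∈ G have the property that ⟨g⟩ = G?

G is cyclic of order 4. An element generates G iff its order is 4, and a cyclic group of order 4 has exactly φ(4) = 2 such elements.

Answer: 2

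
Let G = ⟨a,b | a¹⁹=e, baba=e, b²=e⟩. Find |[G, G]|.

G' = [G, G] is generated by all commutators. The generator-pair commutators are: [a, b] = a².
The subgroup they normally generate is {e, a, a², a³, a⁴, a⁵, a⁶, a⁷, a⁸, a⁹, a¹⁰, a¹¹, a¹², a¹³, a¹⁴, a¹⁵, a¹⁶, a¹⁷, a¹⁸}, of order 19.
Check: |G/G'| = 38/19 = 2 is the order of the abelianisation.

Answer: 19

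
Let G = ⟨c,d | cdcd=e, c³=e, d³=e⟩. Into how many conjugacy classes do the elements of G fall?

The conjugacy classes (representative and size) are:
  [e] (size 1), [dc²] (size 4), [d²c] (size 4), [c²d²] (size 3).
Class equation: 1 + 4 + 4 + 3 = 12 = |G|. So G has 4 conjugacy classes.

Answer: 4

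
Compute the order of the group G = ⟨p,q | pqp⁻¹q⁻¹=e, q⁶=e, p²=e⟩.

Enumerate words in the generators, reducing via the relations: the distinct elements are
  {e, p, q, pq, q², q³, q⁴, q⁵, pq², pq³, pq⁴, pq⁵}.
No further products give new elements, so |G| = 12.

Answer: 12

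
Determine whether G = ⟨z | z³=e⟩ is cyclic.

|G| = 3. The element z has order 3 (its powers give 3 distinct elements), so ⟨z⟩ = G and G is cyclic.

Answer: Yes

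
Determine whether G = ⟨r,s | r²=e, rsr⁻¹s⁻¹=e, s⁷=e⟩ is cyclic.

|G| = 14. The element rs has order 14 (its powers give 14 distinct elements), so ⟨rs⟩ = G and G is cyclic.

Answer: Yes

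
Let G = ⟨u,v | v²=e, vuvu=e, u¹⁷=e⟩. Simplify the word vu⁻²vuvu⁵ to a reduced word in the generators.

Multiply left to right, reducing at each step:
  v · u⁻² = u²v
  (u²v) · v = u²
  (u²) · u = u³
  (u³) · v = u³v
  (u³v) · u⁵ = u¹⁵v

Answer: u¹⁵v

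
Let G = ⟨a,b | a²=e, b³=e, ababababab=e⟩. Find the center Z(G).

An element z ∈ Z(G) iff z commutes with every generator.
For example e is central: e·a = a = a·e; e·b = b = b·e.
Whereas a ∉ Z(G) since a·b = ab ≠ ba = b·a.
Checking each of the 60 elements this way gives Z(G) = {e}, of order 1.

Answer: {e}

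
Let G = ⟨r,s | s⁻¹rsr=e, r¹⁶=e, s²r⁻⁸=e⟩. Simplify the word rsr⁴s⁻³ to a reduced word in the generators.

Multiply left to right, reducing at each step:
  r · s = rs
  (rs) · r⁴ = r⁵s⁻¹
  (r⁵s⁻¹) · s⁻³ = r⁵

Answer: r⁵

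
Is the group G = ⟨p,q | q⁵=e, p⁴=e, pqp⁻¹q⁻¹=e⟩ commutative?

Each pair of generators commutes: p·q = pq = q·p. Since the generators pairwise commute, every element of G commutes with every other, so G is abelian.

Answer: Yes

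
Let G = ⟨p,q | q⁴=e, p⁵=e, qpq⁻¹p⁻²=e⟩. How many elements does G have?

Enumerate words in the generators, reducing via the relations: the distinct elements are
  {e, p, q, pq, p², p³, p⁴, q², q³, pq², pq³, p²q, p³q, p⁴q, p²q², p²q³, p³q², p³q³, p⁴q², p⁴q³}.
No further products give new elements, so |G| = 20.

Answer: 20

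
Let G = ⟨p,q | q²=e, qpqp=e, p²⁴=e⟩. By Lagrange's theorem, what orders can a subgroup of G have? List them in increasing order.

|G| = 48 = 2⁴ · 3. By Lagrange's theorem the order of any subgroup divides 48; the divisors of 48 are 1, 2, 3, 4, 6, 8, 12, 16, 24, 48.

Answer: 1, 2, 3, 4, 6, 8, 12, 16, 24, 48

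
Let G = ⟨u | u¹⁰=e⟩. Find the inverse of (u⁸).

The order of (u⁸) is 5 (smallest k with (u⁸)ᵏ = e), so (u⁸)⁻¹ = (u⁸)⁴ = u².
Check: (u⁸) · (u²) → (u⁸) · u² = e, giving e as required.

Answer: u²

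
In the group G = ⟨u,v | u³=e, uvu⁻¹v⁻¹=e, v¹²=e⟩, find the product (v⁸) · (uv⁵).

Compute (v⁸) · (uv⁵) by multiplying left to right and reducing via the relations at each step:
  (v⁸) · u = uv⁸
  (uv⁸) · v⁵ = uv

Answer: uv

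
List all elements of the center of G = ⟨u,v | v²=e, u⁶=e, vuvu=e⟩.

An element z ∈ Z(G) iff z commutes with every generator.
For example u³ is central: (u³)·u = u⁴ = u·(u³); (u³)·v = u³v = v·(u³).
Whereas u ∉ Z(G) since u·v = uv ≠ u⁵v = v·u.
Checking each of the 12 elements this way gives Z(G) = {e, u³}, of order 2.

Answer: {e, u³}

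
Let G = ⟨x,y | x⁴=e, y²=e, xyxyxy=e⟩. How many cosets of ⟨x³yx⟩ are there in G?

First find ord(x³yx) by computing successive powers:
  (x³yx)¹ = x³yx, (x³yx)² = e.
So |⟨x³yx⟩| = ord(x³yx) = 2. With |G| = 24, by Lagrange [G : ⟨x³yx⟩] = 24/2 = 12.

Answer: 12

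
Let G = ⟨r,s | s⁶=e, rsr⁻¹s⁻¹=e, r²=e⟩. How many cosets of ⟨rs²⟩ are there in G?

First find ord(rs²) by computing successive powers:
  (rs²)¹ = rs², (rs²)² = s⁴, (rs²)³ = r, (rs²)⁴ = s², (rs²)⁵ = rs⁴, (rs²)⁶ = e.
So |⟨rs²⟩| = ord(rs²) = 6. With |G| = 12, by Lagrange [G : ⟨rs²⟩] = 12/6 = 2.

Answer: 2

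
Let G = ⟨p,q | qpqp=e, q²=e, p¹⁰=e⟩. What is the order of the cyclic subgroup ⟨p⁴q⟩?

|⟨p⁴q⟩| equals the order of p⁴q. Compute successive powers until reaching e:
  (p⁴q)¹ = p⁴q, (p⁴q)² = e.
The smallest positive k with (p⁴q)ᵏ = e is 2, so |⟨p⁴q⟩| = 2.

Answer: 2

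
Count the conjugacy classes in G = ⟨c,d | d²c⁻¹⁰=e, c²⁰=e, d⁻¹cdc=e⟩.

The conjugacy classes (representative and size) are:
  [e] (size 1), [c] (size 2), [c²] (size 2), [c³] (size 2), [c⁴] (size 2), [c⁵] (size 2), [c¹⁴] (size 2), [c⁷] (size 2), [c⁸] (size 2), [c¹¹] (size 2), [c¹⁰] (size 1), [c²d⁻¹] (size 10), [c⁹d] (size 10).
Class equation: 1 + 2 + 2 + 2 + 2 + 2 + 2 + 2 + 2 + 2 + 1 + 10 + 10 = 40 = |G|. So G has 13 conjugacy classes.

Answer: 13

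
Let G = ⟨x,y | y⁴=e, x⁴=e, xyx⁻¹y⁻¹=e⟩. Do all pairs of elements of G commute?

Each pair of generators commutes: x·y = xy = y·x. Since the generators pairwise commute, every element of G commutes with every other, so G is abelian.

Answer: Yes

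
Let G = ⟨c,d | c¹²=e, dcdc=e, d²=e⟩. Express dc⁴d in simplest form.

Multiply left to right, reducing at each step:
  d · c⁴ = c⁸d
  (c⁸d) · d = c⁸

Answer: c⁸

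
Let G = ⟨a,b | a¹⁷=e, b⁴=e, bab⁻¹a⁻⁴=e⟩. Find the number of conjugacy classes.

The conjugacy classes (representative and size) are:
  [e] (size 1), [a⁴] (size 4), [a²] (size 4), [a⁵] (size 4), [a¹¹] (size 4), [a⁷b] (size 17), [a³b²] (size 17), [a⁹b³] (size 17).
Class equation: 1 + 4 + 4 + 4 + 4 + 17 + 17 + 17 = 68 = |G|. So G has 8 conjugacy classes.

Answer: 8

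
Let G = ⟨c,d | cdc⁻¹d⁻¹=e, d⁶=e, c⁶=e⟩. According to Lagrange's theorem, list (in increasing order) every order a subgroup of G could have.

|G| = 36 = 2² · 3². By Lagrange's theorem the order of any subgroup divides 36; the divisors of 36 are 1, 2, 3, 4, 6, 9, 12, 18, 36.

Answer: 1, 2, 3, 4, 6, 9, 12, 18, 36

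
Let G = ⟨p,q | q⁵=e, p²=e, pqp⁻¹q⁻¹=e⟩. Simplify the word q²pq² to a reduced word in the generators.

Multiply left to right, reducing at each step:
  (q²) · p = pq²
  (pq²) · q² = pq⁴

Answer: pq⁴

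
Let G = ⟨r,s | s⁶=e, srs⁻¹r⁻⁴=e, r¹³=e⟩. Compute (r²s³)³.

Compute successive powers of (r²s³), reducing at each step:
  (r²s³)²: (r²s³) · r² = s³;   (s³) · s³ = e
  (r²s³)³: e · r² = r²;   (r²) · s³ = r²s³

Answer: r²s³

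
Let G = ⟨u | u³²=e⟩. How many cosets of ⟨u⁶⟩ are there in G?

First find ord(u⁶) by computing successive powers:
  (u⁶)¹ = u⁶, (u⁶)² = u¹², (u⁶)³ = u¹⁸, (u⁶)⁴ = u²⁴, (u⁶)⁵ = u³⁰, (u⁶)⁶ = u⁴, (u⁶)⁷ = u¹⁰, (u⁶)⁸ = u¹⁶, (u⁶)⁹ = u²², (u⁶)¹⁰ = u²⁸, (u⁶)¹¹ = u², (u⁶)¹² = u⁸, (u⁶)¹³ = u¹⁴, (u⁶)¹⁴ = u²⁰, (u⁶)¹⁵ = u²⁶, (u⁶)¹⁶ = e.
So |⟨u⁶⟩| = ord(u⁶) = 16. With |G| = 32, by Lagrange [G : ⟨u⁶⟩] = 32/16 = 2.

Answer: 2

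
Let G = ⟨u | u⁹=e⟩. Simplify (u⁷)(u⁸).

Compute (u⁷) · (u⁸) by multiplying left to right and reducing via the relations at each step:
  (u⁷) · u⁸ = u⁶

Answer: u⁶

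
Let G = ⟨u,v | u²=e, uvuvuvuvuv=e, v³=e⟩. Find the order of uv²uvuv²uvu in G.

Compute successive powers until reaching e:
  (uv²uvuv²uvu)¹ = uv²uvuv²uvu, (uv²uvuv²uvu)² = e.
The smallest positive k with (uv²uvuv²uvu)ᵏ = e is 2.

Answer: 2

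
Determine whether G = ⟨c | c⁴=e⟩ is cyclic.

|G| = 4. The element c has order 4 (its powers give 4 distinct elements), so ⟨c⟩ = G and G is cyclic.

Answer: Yes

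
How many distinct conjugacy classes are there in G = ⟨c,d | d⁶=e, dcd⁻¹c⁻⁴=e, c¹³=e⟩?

The conjugacy classes (representative and size) are:
  [e] (size 1), [c⁴] (size 6), [c¹¹] (size 6), [c⁷d] (size 13), [c⁸d²] (size 13), [c¹²d³] (size 13), [c⁵d⁴] (size 13), [c¹¹d⁵] (size 13).
Class equation: 1 + 6 + 6 + 13 + 13 + 13 + 13 + 13 = 78 = |G|. So G has 8 conjugacy classes.

Answer: 8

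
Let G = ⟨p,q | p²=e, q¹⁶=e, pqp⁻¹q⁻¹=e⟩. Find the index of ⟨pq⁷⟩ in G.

First find ord(pq⁷) by computing successive powers:
  (pq⁷)¹ = pq⁷, (pq⁷)² = q¹⁴, (pq⁷)³ = pq⁵, (pq⁷)⁴ = q¹², (pq⁷)⁵ = pq³, (pq⁷)⁶ = q¹⁰, (pq⁷)⁷ = pq, (pq⁷)⁸ = q⁸, (pq⁷)⁹ = pq¹⁵, (pq⁷)¹⁰ = q⁶, (pq⁷)¹¹ = pq¹³, (pq⁷)¹² = q⁴, (pq⁷)¹³ = pq¹¹, (pq⁷)¹⁴ = q², (pq⁷)¹⁵ = pq⁹, (pq⁷)¹⁶ = e.
So |⟨pq⁷⟩| = ord(pq⁷) = 16. With |G| = 32, by Lagrange [G : ⟨pq⁷⟩] = 32/16 = 2.

Answer: 2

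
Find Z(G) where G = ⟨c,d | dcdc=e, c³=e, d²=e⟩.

An element z ∈ Z(G) iff z commutes with every generator.
For example e is central: e·c = c = c·e; e·d = d = d·e.
Whereas c ∉ Z(G) since c·d = cd ≠ c²d = d·c.
Checking each of the 6 elements this way gives Z(G) = {e}, of order 1.

Answer: {e}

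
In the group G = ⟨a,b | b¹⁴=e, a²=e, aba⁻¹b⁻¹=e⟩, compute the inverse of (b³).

The order of (b³) is 14 (smallest k with (b³)ᵏ = e), so (b³)⁻¹ = (b³)¹³ = b¹¹.
Check: (b³) · (b¹¹) → (b³) · b¹¹ = e, giving e as required.

Answer: b¹¹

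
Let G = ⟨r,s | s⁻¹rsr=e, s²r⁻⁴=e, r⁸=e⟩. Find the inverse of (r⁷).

The order of (r⁷) is 8 (smallest k with (r⁷)ᵏ = e), so (r⁷)⁻¹ = (r⁷)⁷ = r.
Check: (r⁷) · r → (r⁷) · r = e, giving e as required.

Answer: r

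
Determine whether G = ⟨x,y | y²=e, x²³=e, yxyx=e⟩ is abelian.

x·y = xy but y·x = x²²y, so x·y ≠ y·x and G is not abelian.

Answer: No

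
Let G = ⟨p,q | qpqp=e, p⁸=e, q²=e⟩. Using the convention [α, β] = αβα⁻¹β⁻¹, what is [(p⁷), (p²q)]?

[(p⁷), (p²q)] = (p⁷)·(p²q)·(p⁷)⁻¹·(p²q)⁻¹.
  (p⁷) · (p²q) = pq
  (pq) · p = q
  q · (p²q) = p⁶

Answer: p⁶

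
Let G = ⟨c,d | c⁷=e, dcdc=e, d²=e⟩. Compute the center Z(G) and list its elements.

An element z ∈ Z(G) iff z commutes with every generator.
For example e is central: e·c = c = c·e; e·d = d = d·e.
Whereas c ∉ Z(G) since c·d = cd ≠ c⁶d = d·c.
Checking each of the 14 elements this way gives Z(G) = {e}, of order 1.

Answer: {e}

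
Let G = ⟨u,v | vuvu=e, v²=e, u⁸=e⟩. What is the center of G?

An element z ∈ Z(G) iff z commutes with every generator.
For example u⁴ is central: (u⁴)·u = u⁵ = u·(u⁴); (u⁴)·v = u⁴v = v·(u⁴).
Whereas u ∉ Z(G) since u·v = uv ≠ u⁷v = v·u.
Checking each of the 16 elements this way gives Z(G) = {e, u⁴}, of order 2.

Answer: {e, u⁴}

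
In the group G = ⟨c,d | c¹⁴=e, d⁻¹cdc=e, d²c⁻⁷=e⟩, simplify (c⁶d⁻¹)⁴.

Compute successive powers of (c⁶d⁻¹), reducing at each step:
  (c⁶d⁻¹)²: (c⁶d⁻¹) · c⁶ = d⁻¹;   (d⁻¹) · d⁻¹ = c⁷
  (c⁶d⁻¹)³: (c⁷) · c⁶ = c¹³;   (c¹³) · d⁻¹ = c⁶d
  (c⁶d⁻¹)⁴: (c⁶d) · c⁶ = d;   d · d⁻¹ = e

Answer: e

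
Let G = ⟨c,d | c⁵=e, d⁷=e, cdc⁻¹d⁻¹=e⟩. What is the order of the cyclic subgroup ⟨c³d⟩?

|⟨c³d⟩| equals the order of c³d. Compute successive powers until reaching e:
  (c³d)¹ = c³d, (c³d)² = cd², (c³d)³ = c⁴d³, (c³d)⁴ = c²d⁴, (c³d)⁵ = d⁵, (c³d)⁶ = c³d⁶, (c³d)⁷ = c, (c³d)⁸ = c⁴d, (c³d)⁹ = c²d², (c³d)¹⁰ = d³, (c³d)¹¹ = c³d⁴, (c³d)¹² = cd⁵, (c³d)¹³ = c⁴d⁶, (c³d)¹⁴ = c², (c³d)¹⁵ = d, (c³d)¹⁶ = c³d², (c³d)¹⁷ = cd³, (c³d)¹⁸ = c⁴d⁴, (c³d)¹⁹ = c²d⁵, (c³d)²⁰ = d⁶, (c³d)²¹ = c³, (c³d)²² = cd, (c³d)²³ = c⁴d², (c³d)²⁴ = c²d³, (c³d)²⁵ = d⁴, (c³d)²⁶ = c³d⁵, (c³d)²⁷ = cd⁶, (c³d)²⁸ = c⁴, (c³d)²⁹ = c²d, (c³d)³⁰ = d², (c³d)³¹ = c³d³, (c³d)³² = cd⁴, (c³d)³³ = c⁴d⁵, (c³d)³⁴ = c²d⁶, (c³d)³⁵ = e.
The smallest positive k with (c³d)ᵏ = e is 35, so |⟨c³d⟩| = 35.

Answer: 35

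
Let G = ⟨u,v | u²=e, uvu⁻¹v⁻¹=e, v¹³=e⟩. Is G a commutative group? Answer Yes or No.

Each pair of generators commutes: u·v = uv = v·u. Since the generators pairwise commute, every element of G commutes with every other, so G is abelian.

Answer: Yes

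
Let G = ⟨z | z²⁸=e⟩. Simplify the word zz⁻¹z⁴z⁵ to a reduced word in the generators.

Multiply left to right, reducing at each step:
  z · z⁻¹ = e
  e · z⁴ = z⁴
  (z⁴) · z⁵ = z⁹

Answer: z⁹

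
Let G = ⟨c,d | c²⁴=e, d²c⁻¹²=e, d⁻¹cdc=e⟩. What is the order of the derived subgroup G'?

G' = [G, G] is generated by all commutators. The generator-pair commutators are: [c, d] = c².
The subgroup they normally generate is {e, c², c⁴, c⁶, c⁸, c¹⁰, c¹², c¹⁴, c¹⁶, c¹⁸, c²⁰, c²²}, of order 12.
Check: |G/G'| = 48/12 = 4 is the order of the abelianisation.

Answer: 12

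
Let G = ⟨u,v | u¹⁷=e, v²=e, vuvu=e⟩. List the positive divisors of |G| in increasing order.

|G| = 34 = 2 · 17. By Lagrange's theorem the order of any subgroup divides 34; the divisors of 34 are 1, 2, 17, 34.

Answer: 1, 2, 17, 34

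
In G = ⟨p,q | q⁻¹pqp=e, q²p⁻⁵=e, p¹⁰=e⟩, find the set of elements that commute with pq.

⟨pq⟩ ⊆ C_G(pq) since powers of pq commute with pq; so |C_G(pq)| ≥ |⟨pq⟩| = 4.
By orbit–stabilizer, |C_G(pq)| = |G| / |conj. class of pq| = 20 / 5 = 4.
The 4 elements commuting with pq are {e, p⁵, pq, pq⁻¹}.

Answer: {e, p⁵, pq, pq⁻¹}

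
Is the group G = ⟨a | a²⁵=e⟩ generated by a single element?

|G| = 25. The element a has order 25 (its powers give 25 distinct elements), so ⟨a⟩ = G and G is cyclic.

Answer: Yes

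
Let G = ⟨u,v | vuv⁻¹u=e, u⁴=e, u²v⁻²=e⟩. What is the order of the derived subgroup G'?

G' = [G, G] is generated by all commutators. The generator-pair commutators are: [u, v] = u².
The subgroup they normally generate is {e, u²}, of order 2.
Check: |G/G'| = 8/2 = 4 is the order of the abelianisation.

Answer: 2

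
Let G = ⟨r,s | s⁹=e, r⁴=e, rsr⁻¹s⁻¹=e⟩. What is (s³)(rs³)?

Compute (s³) · (rs³) by multiplying left to right and reducing via the relations at each step:
  (s³) · r = rs³
  (rs³) · s³ = rs⁶

Answer: rs⁶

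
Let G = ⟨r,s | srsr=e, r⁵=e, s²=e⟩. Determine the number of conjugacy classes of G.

The conjugacy classes (representative and size) are:
  [e] (size 1), [r] (size 2), [r²] (size 2), [s] (size 5).
Class equation: 1 + 2 + 2 + 5 = 10 = |G|. So G has 4 conjugacy classes.

Answer: 4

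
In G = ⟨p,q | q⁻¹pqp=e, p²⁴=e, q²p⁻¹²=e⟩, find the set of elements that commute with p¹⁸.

⟨p¹⁸⟩ ⊆ C_G(p¹⁸) since powers of p¹⁸ commute with p¹⁸; so |C_G(p¹⁸)| ≥ |⟨p¹⁸⟩| = 4.
By orbit–stabilizer, |C_G(p¹⁸)| = |G| / |conj. class of p¹⁸| = 48 / 2 = 24.
The 24 elements commuting with p¹⁸ are {e, p, p², p³, p⁴, p⁵, p⁶, p⁷, p⁸, p⁹, p¹⁰, p¹¹, p¹², p¹³, p¹⁴, p¹⁵, p¹⁶, p¹⁷, p¹⁸, p¹⁹, p²⁰, p²¹, p²², p²³}.

Answer: {e, p, p², p³, p⁴, p⁵, p⁶, p⁷, p⁸, p⁹, p¹⁰, p¹¹, p¹², p¹³, p¹⁴, p¹⁵, p¹⁶, p¹⁷, p¹⁸, p¹⁹, p²⁰, p²¹, p²², p²³}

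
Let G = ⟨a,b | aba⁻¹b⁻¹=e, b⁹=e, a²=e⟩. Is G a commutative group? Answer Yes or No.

Each pair of generators commutes: a·b = ab = b·a. Since the generators pairwise commute, every element of G commutes with every other, so G is abelian.

Answer: Yes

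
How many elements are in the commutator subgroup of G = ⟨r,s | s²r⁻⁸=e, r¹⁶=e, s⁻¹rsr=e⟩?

G' = [G, G] is generated by all commutators. The generator-pair commutators are: [r, s] = r².
The subgroup they normally generate is {e, r², r⁴, r⁶, r⁸, r¹⁰, r¹², r¹⁴}, of order 8.
Check: |G/G'| = 32/8 = 4 is the order of the abelianisation.

Answer: 8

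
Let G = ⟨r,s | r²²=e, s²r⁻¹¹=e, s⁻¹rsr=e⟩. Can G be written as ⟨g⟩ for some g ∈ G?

Every cyclic group is abelian. But r·s = rs while s·r = r¹⁰s⁻¹, so r·s ≠ s·r and G is not abelian. Hence G is not cyclic.

Answer: No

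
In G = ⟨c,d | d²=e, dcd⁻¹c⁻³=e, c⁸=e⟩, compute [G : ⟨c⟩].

First find ord(c) by computing successive powers:
  c¹ = c, c² = c², c³ = c³, c⁴ = c⁴, c⁵ = c⁵, c⁶ = c⁶, c⁷ = c⁷, c⁸ = e.
So |⟨c⟩| = ord(c) = 8. With |G| = 16, by Lagrange [G : ⟨c⟩] = 16/8 = 2.

Answer: 2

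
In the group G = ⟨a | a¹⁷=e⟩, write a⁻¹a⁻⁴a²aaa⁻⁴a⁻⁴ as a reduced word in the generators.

Multiply left to right, reducing at each step:
  (a¹⁶) · a⁻⁴ = a¹²
  (a¹²) · a² = a¹⁴
  (a¹⁴) · a = a¹⁵
  (a¹⁵) · a = a¹⁶
  (a¹⁶) · a⁻⁴ = a¹²
  (a¹²) · a⁻⁴ = a⁸

Answer: a⁸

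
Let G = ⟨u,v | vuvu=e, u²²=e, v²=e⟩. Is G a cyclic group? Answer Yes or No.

Every cyclic group is abelian. But u·v = uv while v·u = u²¹v, so u·v ≠ v·u and G is not abelian. Hence G is not cyclic.

Answer: No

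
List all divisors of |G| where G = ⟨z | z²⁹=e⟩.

|G| = 29 = 29. By Lagrange's theorem the order of any subgroup divides 29; the divisors of 29 are 1, 29.

Answer: 1, 29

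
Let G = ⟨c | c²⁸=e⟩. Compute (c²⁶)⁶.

Compute successive powers of (c²⁶), reducing at each step:
  (c²⁶)²: (c²⁶) · c²⁶ = c²⁴
  (c²⁶)³: (c²⁴) · c²⁶ = c²²
  (c²⁶)⁴: (c²²) · c²⁶ = c²⁰
  (c²⁶)⁵: (c²⁰) · c²⁶ = c¹⁸
  (c²⁶)⁶: (c¹⁸) · c²⁶ = c¹⁶

Answer: c¹⁶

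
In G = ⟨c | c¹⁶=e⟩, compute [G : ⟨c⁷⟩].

First find ord(c⁷) by computing successive powers:
  (c⁷)¹ = c⁷, (c⁷)² = c¹⁴, (c⁷)³ = c⁵, (c⁷)⁴ = c¹², (c⁷)⁵ = c³, (c⁷)⁶ = c¹⁰, (c⁷)⁷ = c, (c⁷)⁸ = c⁸, (c⁷)⁹ = c¹⁵, (c⁷)¹⁰ = c⁶, (c⁷)¹¹ = c¹³, (c⁷)¹² = c⁴, (c⁷)¹³ = c¹¹, (c⁷)¹⁴ = c², (c⁷)¹⁵ = c⁹, (c⁷)¹⁶ = e.
So |⟨c⁷⟩| = ord(c⁷) = 16. With |G| = 16, by Lagrange [G : ⟨c⁷⟩] = 16/16 = 1.

Answer: 1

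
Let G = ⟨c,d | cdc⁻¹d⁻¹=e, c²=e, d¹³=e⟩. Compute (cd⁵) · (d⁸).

Compute (cd⁵) · (d⁸) by multiplying left to right and reducing via the relations at each step:
  (cd⁵) · d⁸ = c

Answer: c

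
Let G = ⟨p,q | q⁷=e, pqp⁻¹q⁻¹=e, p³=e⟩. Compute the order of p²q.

Compute successive powers until reaching e:
  (p²q)¹ = p²q, (p²q)² = pq², (p²q)³ = q³, (p²q)⁴ = p²q⁴, (p²q)⁵ = pq⁵, (p²q)⁶ = q⁶, (p²q)⁷ = p², (p²q)⁸ = pq, (p²q)⁹ = q², (p²q)¹⁰ = p²q³, (p²q)¹¹ = pq⁴, (p²q)¹² = q⁵, (p²q)¹³ = p²q⁶, (p²q)¹⁴ = p, (p²q)¹⁵ = q, (p²q)¹⁶ = p²q², (p²q)¹⁷ = pq³, (p²q)¹⁸ = q⁴, (p²q)¹⁹ = p²q⁵, (p²q)²⁰ = pq⁶, (p²q)²¹ = e.
The smallest positive k with (p²q)ᵏ = e is 21.

Answer: 21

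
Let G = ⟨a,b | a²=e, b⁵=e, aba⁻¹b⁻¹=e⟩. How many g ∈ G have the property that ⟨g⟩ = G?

G is cyclic of order 10. An element generates G iff its order is 10, and a cyclic group of order 10 has exactly φ(10) = 4 such elements.

Answer: 4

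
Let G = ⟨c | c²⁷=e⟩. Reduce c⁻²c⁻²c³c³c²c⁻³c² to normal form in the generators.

Multiply left to right, reducing at each step:
  (c²⁵) · c⁻² = c²³
  (c²³) · c³ = c²⁶
  (c²⁶) · c³ = c²
  (c²) · c² = c⁴
  (c⁴) · c⁻³ = c
  c · c² = c³

Answer: c³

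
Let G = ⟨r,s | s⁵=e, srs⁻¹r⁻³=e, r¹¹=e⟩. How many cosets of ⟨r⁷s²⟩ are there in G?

First find ord(r⁷s²) by computing successive powers:
  (r⁷s²)¹ = r⁷s², (r⁷s²)² = r⁴s⁴, (r⁷s²)³ = r¹⁰s, (r⁷s²)⁴ = r⁹s³, (r⁷s²)⁵ = e.
So |⟨r⁷s²⟩| = ord(r⁷s²) = 5. With |G| = 55, by Lagrange [G : ⟨r⁷s²⟩] = 55/5 = 11.

Answer: 11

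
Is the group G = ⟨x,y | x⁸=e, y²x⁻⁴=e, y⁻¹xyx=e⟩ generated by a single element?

Every cyclic group is abelian. But x·y = xy while y·x = x³y⁻¹, so x·y ≠ y·x and G is not abelian. Hence G is not cyclic.

Answer: No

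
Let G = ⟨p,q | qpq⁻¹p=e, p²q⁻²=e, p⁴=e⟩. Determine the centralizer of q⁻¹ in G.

⟨q⁻¹⟩ ⊆ C_G(q⁻¹) since powers of q⁻¹ commute with q⁻¹; so |C_G(q⁻¹)| ≥ |⟨q⁻¹⟩| = 4.
By orbit–stabilizer, |C_G(q⁻¹)| = |G| / |conj. class of q⁻¹| = 8 / 2 = 4.
The 4 elements commuting with q⁻¹ are {e, p², q, q⁻¹}.

Answer: {e, p², q, q⁻¹}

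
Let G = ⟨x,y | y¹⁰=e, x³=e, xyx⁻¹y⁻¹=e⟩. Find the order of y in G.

Compute successive powers until reaching e:
  y¹ = y, y² = y², y³ = y³, y⁴ = y⁴, y⁵ = y⁵, y⁶ = y⁶, y⁷ = y⁷, y⁸ = y⁸, y⁹ = y⁹, y¹⁰ = e.
The smallest positive k with yᵏ = e is 10.

Answer: 10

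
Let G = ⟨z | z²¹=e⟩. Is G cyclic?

|G| = 21. The element z has order 21 (its powers give 21 distinct elements), so ⟨z⟩ = G and G is cyclic.

Answer: Yes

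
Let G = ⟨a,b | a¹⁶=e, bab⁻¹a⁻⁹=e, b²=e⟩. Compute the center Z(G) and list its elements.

An element z ∈ Z(G) iff z commutes with every generator.
For example a² is central: (a²)·a = a³ = a·(a²); (a²)·b = a²b = b·(a²).
Whereas a ∉ Z(G) since a·b = ab ≠ a⁹b = b·a.
Checking each of the 32 elements this way gives Z(G) = {e, a², a⁴, a⁶, a⁸, a¹⁰, a¹², a¹⁴}, of order 8.

Answer: {e, a², a⁴, a⁶, a⁸, a¹⁰, a¹², a¹⁴}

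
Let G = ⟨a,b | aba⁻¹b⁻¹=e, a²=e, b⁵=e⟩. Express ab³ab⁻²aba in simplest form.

Multiply left to right, reducing at each step:
  a · b³ = ab³
  (ab³) · a = b³
  (b³) · b⁻² = b
  b · a = ab
  (ab) · b = ab²
  (ab²) · a = b²

Answer: b²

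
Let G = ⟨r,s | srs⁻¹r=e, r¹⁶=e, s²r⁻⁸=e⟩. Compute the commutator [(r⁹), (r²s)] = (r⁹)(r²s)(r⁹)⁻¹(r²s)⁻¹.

[(r⁹), (r²s)] = (r⁹)·(r²s)·(r⁹)⁻¹·(r²s)⁻¹.
  (r⁹) · (r²s) = r³s⁻¹
  (r³s⁻¹) · (r⁷) = r⁴s
  (r⁴s) · (r²s⁻¹) = r²

Answer: r²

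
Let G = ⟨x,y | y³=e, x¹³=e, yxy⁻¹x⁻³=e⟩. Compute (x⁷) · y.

Compute (x⁷) · y by multiplying left to right and reducing via the relations at each step:
  (x⁷) · y = x⁷y

Answer: x⁷y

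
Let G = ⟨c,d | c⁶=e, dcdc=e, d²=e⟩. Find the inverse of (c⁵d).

The order of (c⁵d) is 2 (smallest k with (c⁵d)ᵏ = e), so (c⁵d)⁻¹ = (c⁵d)¹ = c⁵d.
Check: (c⁵d) · (c⁵d) → (c⁵d) · c⁵ = d;   d · d = e, giving e as required.

Answer: c⁵d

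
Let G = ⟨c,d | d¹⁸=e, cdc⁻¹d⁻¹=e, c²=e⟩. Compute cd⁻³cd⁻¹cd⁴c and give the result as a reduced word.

Multiply left to right, reducing at each step:
  c · d⁻³ = cd¹⁵
  (cd¹⁵) · c = d¹⁵
  (d¹⁵) · d⁻¹ = d¹⁴
  (d¹⁴) · c = cd¹⁴
  (cd¹⁴) · d⁴ = c
  c · c = e

Answer: e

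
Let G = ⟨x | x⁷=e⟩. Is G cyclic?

|G| = 7. The element x has order 7 (its powers give 7 distinct elements), so ⟨x⟩ = G and G is cyclic.

Answer: Yes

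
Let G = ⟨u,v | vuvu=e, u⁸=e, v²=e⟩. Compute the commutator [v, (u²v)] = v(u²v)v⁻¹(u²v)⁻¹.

[v, (u²v)] = v·(u²v)·v⁻¹·(u²v)⁻¹.
  v · (u²v) = u⁶
  (u⁶) · v = u⁶v
  (u⁶v) · (u²v) = u⁴

Answer: u⁴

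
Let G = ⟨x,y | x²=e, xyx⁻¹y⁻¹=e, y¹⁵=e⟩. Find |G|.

Enumerate words in the generators, reducing via the relations: the distinct elements are
  {e, x, y, xy, y², y³, y⁴, y⁵, y⁶, y⁷, y⁸, y⁹, xy², xy³, xy⁴, xy⁵, xy⁶, xy⁷, xy⁸, xy⁹, y¹², y¹³, y¹¹, y¹⁰, y¹⁴, xy¹², xy¹³, xy¹¹, xy¹⁰, xy¹⁴}.
No further products give new elements, so |G| = 30.

Answer: 30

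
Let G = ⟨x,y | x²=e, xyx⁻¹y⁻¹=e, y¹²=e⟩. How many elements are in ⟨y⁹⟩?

|⟨y⁹⟩| equals the order of y⁹. Compute successive powers until reaching e:
  (y⁹)¹ = y⁹, (y⁹)² = y⁶, (y⁹)³ = y³, (y⁹)⁴ = e.
The smallest positive k with (y⁹)ᵏ = e is 4, so |⟨y⁹⟩| = 4.

Answer: 4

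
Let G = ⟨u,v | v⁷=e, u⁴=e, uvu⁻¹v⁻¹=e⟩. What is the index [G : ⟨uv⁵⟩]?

First find ord(uv⁵) by computing successive powers:
  (uv⁵)¹ = uv⁵, (uv⁵)² = u²v³, (uv⁵)³ = u³v, (uv⁵)⁴ = v⁶, (uv⁵)⁵ = uv⁴, (uv⁵)⁶ = u²v², (uv⁵)⁷ = u³, (uv⁵)⁸ = v⁵, (uv⁵)⁹ = uv³, (uv⁵)¹⁰ = u²v, (uv⁵)¹¹ = u³v⁶, (uv⁵)¹² = v⁴, (uv⁵)¹³ = uv², (uv⁵)¹⁴ = u², (uv⁵)¹⁵ = u³v⁵, (uv⁵)¹⁶ = v³, (uv⁵)¹⁷ = uv, (uv⁵)¹⁸ = u²v⁶, (uv⁵)¹⁹ = u³v⁴, (uv⁵)²⁰ = v², (uv⁵)²¹ = u, (uv⁵)²² = u²v⁵, (uv⁵)²³ = u³v³, (uv⁵)²⁴ = v, (uv⁵)²⁵ = uv⁶, (uv⁵)²⁶ = u²v⁴, (uv⁵)²⁷ = u³v², (uv⁵)²⁸ = e.
So |⟨uv⁵⟩| = ord(uv⁵) = 28. With |G| = 28, by Lagrange [G : ⟨uv⁵⟩] = 28/28 = 1.

Answer: 1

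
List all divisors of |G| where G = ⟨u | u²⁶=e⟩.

|G| = 26 = 2 · 13. By Lagrange's theorem the order of any subgroup divides 26; the divisors of 26 are 1, 2, 13, 26.

Answer: 1, 2, 13, 26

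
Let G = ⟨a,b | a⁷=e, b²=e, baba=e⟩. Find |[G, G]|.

G' = [G, G] is generated by all commutators. The generator-pair commutators are: [a, b] = a².
The subgroup they normally generate is {e, a, a², a³, a⁴, a⁵, a⁶}, of order 7.
Check: |G/G'| = 14/7 = 2 is the order of the abelianisation.

Answer: 7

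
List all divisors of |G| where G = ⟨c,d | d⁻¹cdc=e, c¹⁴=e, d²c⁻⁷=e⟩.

|G| = 28 = 2² · 7. By Lagrange's theorem the order of any subgroup divides 28; the divisors of 28 are 1, 2, 4, 7, 14, 28.

Answer: 1, 2, 4, 7, 14, 28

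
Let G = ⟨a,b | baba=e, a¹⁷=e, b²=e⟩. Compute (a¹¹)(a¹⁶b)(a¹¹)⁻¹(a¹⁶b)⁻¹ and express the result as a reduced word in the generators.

[(a¹¹), (a¹⁶b)] = (a¹¹)·(a¹⁶b)·(a¹¹)⁻¹·(a¹⁶b)⁻¹.
  (a¹¹) · (a¹⁶b) = a¹⁰b
  (a¹⁰b) · (a⁶) = a⁴b
  (a⁴b) · (a¹⁶b) = a⁵

Answer: a⁵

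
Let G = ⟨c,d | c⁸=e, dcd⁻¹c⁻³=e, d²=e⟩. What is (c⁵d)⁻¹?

The order of (c⁵d) is 4 (smallest k with (c⁵d)ᵏ = e), so (c⁵d)⁻¹ = (c⁵d)³ = cd.
Check: (c⁵d) · (cd) → (c⁵d) · c = d;   d · d = e, giving e as required.

Answer: cd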